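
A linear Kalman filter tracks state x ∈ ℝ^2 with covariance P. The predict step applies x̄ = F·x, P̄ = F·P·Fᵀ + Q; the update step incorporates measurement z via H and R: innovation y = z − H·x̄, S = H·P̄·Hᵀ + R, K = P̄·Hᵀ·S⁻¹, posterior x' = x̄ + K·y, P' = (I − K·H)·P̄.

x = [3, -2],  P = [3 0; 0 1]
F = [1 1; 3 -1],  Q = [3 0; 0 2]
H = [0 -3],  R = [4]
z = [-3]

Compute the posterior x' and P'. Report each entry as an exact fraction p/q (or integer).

x' = [-223/137, 157/137]
P' = [671/137 16/137; 16/137 60/137]

x̄ = F·x = [1, 11]
P̄ = F·P·Fᵀ + Q = [7 8; 8 30]
y = z − H·x̄ = [30]
S = H·P̄·Hᵀ + R = [274]
K = P̄·Hᵀ·S⁻¹ = [-12/137; -45/137]
x' = x̄ + K·y = [-223/137, 157/137]
P' = (I − K·H)·P̄ = [671/137 16/137; 16/137 60/137]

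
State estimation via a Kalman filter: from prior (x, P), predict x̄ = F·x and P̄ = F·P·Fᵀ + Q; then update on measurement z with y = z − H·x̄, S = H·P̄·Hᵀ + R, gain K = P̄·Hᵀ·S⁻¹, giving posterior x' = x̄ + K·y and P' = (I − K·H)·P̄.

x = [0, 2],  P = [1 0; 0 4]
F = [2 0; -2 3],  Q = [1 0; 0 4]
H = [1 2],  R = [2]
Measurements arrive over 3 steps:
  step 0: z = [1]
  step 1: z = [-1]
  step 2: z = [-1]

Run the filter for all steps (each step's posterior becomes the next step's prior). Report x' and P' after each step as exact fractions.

step 0: x̄ = F·x = [0, 6]
step 0: P̄ = F·P·Fᵀ + Q = [5 -4; -4 44]
step 0: y = z − H·x̄ = [-11]
step 0: S = H·P̄·Hᵀ + R = [167]
step 0: K = P̄·Hᵀ·S⁻¹ = [-3/167; 84/167]
step 0: x' = x̄ + K·y = [33/167, 78/167]
step 0: P' = (I − K·H)·P̄ = [826/167 -416/167; -416/167 292/167]
step 1: x̄ = F·x = [66/167, 168/167]
step 1: P̄ = F·P·Fᵀ + Q = [3471/167 -5800/167; -5800/167 11592/167]
step 1: y = z − H·x̄ = [-569/167]
step 1: S = H·P̄·Hᵀ + R = [26973/167]
step 1: K = P̄·Hᵀ·S⁻¹ = [-8129/26973; 17384/26973]
step 1: x' = x̄ + K·y = [38357/26973, -32096/26973]
step 1: P' = (I − K·H)·P̄ = [164926/26973 -90592/26973; -90592/26973 62680/26973]
step 2: x̄ = F·x = [76714/26973, -173002/26973]
step 2: P̄ = F·P·Fᵀ + Q = [686677/26973 -1203256/26973; -1203256/26973 2418820/26973]
step 2: y = z − H·x̄ = [242317/26973]
step 2: S = H·P̄·Hᵀ + R = [5602879/26973]
step 2: K = P̄·Hᵀ·S⁻¹ = [-1719835/5602879; 3634384/5602879]
step 2: x' = x̄ + K·y = [484707/5602879, -3286110/5602879]
step 2: P' = (I − K·H)·P̄ = [32978746/5602879 -18209208/5602879; -18209208/5602879 12738988/5602879]

step 0: x' = [33/167, 78/167], P' = [826/167 -416/167; -416/167 292/167]
step 1: x' = [38357/26973, -32096/26973], P' = [164926/26973 -90592/26973; -90592/26973 62680/26973]
step 2: x' = [484707/5602879, -3286110/5602879], P' = [32978746/5602879 -18209208/5602879; -18209208/5602879 12738988/5602879]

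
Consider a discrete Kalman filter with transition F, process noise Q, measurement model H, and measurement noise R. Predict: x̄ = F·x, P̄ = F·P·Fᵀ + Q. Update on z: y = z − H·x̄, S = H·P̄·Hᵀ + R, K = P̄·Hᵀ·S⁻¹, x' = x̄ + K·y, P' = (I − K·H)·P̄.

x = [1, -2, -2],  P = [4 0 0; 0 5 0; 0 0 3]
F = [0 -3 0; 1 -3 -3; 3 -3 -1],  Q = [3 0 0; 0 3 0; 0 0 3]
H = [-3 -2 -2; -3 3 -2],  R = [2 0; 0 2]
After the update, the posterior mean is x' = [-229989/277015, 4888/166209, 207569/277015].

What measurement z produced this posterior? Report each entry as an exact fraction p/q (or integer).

x̄ = F·x = [6, 13, 11]
P̄ = F·P·Fᵀ + Q = [48 45 45; 45 79 66; 45 66 87]
S = H·P̄·Hᵀ + R = [2706 579; 579 431]
K = P̄·Hᵀ·S⁻¹ = [-27441/277015 -26766/277015; -33161/166209 10993/55403; -41934/277015 -15009/277015]
x' − x̄ = [-1892079/277015, -2155829/166209, -2839596/277015] = K·y
y = (KᵀK)⁻¹·Kᵀ·(x' − x̄) = [67, 2]
z = y + H·x̄ = [67, 2] + [-66, -1] = [1, 1]

z = [1, 1]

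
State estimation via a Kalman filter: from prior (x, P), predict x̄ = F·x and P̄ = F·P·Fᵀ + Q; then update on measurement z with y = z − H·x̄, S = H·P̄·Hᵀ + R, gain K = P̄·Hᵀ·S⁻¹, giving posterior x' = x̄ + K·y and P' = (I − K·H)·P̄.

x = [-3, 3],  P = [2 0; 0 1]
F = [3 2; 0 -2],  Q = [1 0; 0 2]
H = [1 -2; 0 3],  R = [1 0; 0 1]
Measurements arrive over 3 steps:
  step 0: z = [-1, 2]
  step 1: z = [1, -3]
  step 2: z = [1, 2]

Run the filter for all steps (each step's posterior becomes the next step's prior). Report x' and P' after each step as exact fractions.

step 0: x̄ = F·x = [-3, -6]
step 0: P̄ = F·P·Fᵀ + Q = [23 -4; -4 6]
step 0: y = z − H·x̄ = [-10, 20]
step 0: S = H·P̄·Hᵀ + R = [64 -48; -48 55]
step 0: K = P̄·Hᵀ·S⁻¹ = [1129/1216 45/76; -1/76 6/19]
step 0: x' = x̄ + K·y = [-269/608, 17/38]
step 0: P' = (I − K·H)·P̄ = [1609/1216 15/76; 15/76 2/19]
step 1: x̄ = F·x = [-263/608, -17/19]
step 1: P̄ = F·P·Fᵀ + Q = [19089/1216 -61/38; -61/38 46/19]
step 1: y = z − H·x̄ = [-217/608, -6/19]
step 1: S = H·P̄·Hᵀ + R = [39889/1216 -735/38; -735/38 433/19]
step 1: K = P̄·Hᵀ·S⁻¹ = [410731/454123 252636/454123; -7840/454123 138078/454123]
step 1: x' = x̄ + K·y = [-422811/454123, -447126/454123]
step 1: P' = (I − K·H)·P̄ = [579155/454123 84212/454123; 84212/454123 46026/454123]
step 2: x̄ = F·x = [-50295/10561, 894252/454123]
step 2: P̄ = F·P·Fᵀ + Q = [159562/10561 -16032/10561; -16032/10561 1092350/454123]
step 2: y = z − H·x̄ = [4405312/454123, -1774510/454123]
step 2: S = H·P̄·Hᵀ + R = [14442193/454123 -8622228/454123; -8622228/454123 10285273/454123]
step 2: K = P̄·Hᵀ·S⁻¹ = [29471282/32677967 18135240/32677967; -2874076/163389835 49649214/163389835]
step 2: x' = x̄ + K·y = [59404343/32677967, 99857216/163389835]
step 2: P' = (I − K·H)·P̄ = [41561442/32677967 6045080/32677967; 6045080/32677967 16549738/163389835]

step 0: x' = [-269/608, 17/38], P' = [1609/1216 15/76; 15/76 2/19]
step 1: x' = [-422811/454123, -447126/454123], P' = [579155/454123 84212/454123; 84212/454123 46026/454123]
step 2: x' = [59404343/32677967, 99857216/163389835], P' = [41561442/32677967 6045080/32677967; 6045080/32677967 16549738/163389835]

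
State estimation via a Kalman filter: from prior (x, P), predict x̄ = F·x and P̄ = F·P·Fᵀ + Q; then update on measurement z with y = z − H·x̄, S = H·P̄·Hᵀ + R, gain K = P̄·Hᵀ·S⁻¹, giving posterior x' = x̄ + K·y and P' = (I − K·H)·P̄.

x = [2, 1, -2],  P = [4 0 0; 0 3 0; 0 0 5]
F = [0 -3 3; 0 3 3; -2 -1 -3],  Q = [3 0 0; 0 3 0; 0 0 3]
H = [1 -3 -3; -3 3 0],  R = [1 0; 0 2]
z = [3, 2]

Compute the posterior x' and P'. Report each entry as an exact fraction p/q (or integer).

x̄ = F·x = [-9, -3, 1]
P̄ = F·P·Fᵀ + Q = [75 18 -36; 18 75 -54; -36 -54 67]
y = z − H·x̄ = [6, -16]
S = H·P̄·Hᵀ + R = [490 -522; -522 1028]
K = P̄·Hᵀ·S⁻¹ = [21675/115618 -4113/57809; 21501/115618 15075/57809; -26322/57809 -32805/115618]
x' = x̄ + K·y = [-389448/57809, -350124/57809, 162317/57809]
P' = (I − K·H)·P̄ = [4468629/115618 4463145/115618 -2980827/115618; 4463145/115618 4483245/115618 -3002697/115618; -2980827/115618 -3002697/115618 1013318/57809]

x' = [-389448/57809, -350124/57809, 162317/57809]
P' = [4468629/115618 4463145/115618 -2980827/115618; 4463145/115618 4483245/115618 -3002697/115618; -2980827/115618 -3002697/115618 1013318/57809]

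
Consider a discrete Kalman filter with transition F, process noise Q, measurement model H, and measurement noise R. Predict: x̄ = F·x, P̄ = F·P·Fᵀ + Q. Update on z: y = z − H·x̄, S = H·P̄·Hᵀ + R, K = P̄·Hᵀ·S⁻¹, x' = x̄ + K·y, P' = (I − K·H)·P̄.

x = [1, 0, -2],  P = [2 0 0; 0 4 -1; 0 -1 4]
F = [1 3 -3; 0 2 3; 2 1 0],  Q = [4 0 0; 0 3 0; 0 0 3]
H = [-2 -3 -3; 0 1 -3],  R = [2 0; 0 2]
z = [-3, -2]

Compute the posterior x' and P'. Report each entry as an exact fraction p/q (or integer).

x̄ = F·x = [7, -6, 2]
P̄ = F·P·Fᵀ + Q = [96 -15 19; -15 43 5; 19 5 15]
y = z − H·x̄ = [-1, 10]
S = H·P̄·Hᵀ + R = [1046 180; 180 150]
K = P̄·Hᵀ·S⁻¹ = [-294/2075 -3216/10375; -369/2075 12452/31125; -5/83 -242/1245]
x' = x̄ + K·y = [8387/2075, -11339/6225, 29/249]
P' = (I − K·H)·P̄ = [464568/10375 -233157/10375 -3023/415; -233157/10375 358729/31125 4451/1245; -3023/415 4451/1245 329/249]

x' = [8387/2075, -11339/6225, 29/249]
P' = [464568/10375 -233157/10375 -3023/415; -233157/10375 358729/31125 4451/1245; -3023/415 4451/1245 329/249]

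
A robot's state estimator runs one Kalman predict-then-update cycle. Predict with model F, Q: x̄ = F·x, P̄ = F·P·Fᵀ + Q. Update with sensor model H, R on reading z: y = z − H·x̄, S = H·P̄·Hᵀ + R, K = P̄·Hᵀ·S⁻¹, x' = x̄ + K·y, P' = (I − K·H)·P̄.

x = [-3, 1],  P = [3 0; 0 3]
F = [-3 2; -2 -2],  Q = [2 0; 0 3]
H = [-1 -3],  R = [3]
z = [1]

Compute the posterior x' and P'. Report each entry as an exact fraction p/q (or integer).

x' = [2137/323, -796/323]
P' = [9762/323 -3195/323; -3195/323 1152/323]

x̄ = F·x = [11, 4]
P̄ = F·P·Fᵀ + Q = [41 6; 6 27]
y = z − H·x̄ = [24]
S = H·P̄·Hᵀ + R = [323]
K = P̄·Hᵀ·S⁻¹ = [-59/323; -87/323]
x' = x̄ + K·y = [2137/323, -796/323]
P' = (I − K·H)·P̄ = [9762/323 -3195/323; -3195/323 1152/323]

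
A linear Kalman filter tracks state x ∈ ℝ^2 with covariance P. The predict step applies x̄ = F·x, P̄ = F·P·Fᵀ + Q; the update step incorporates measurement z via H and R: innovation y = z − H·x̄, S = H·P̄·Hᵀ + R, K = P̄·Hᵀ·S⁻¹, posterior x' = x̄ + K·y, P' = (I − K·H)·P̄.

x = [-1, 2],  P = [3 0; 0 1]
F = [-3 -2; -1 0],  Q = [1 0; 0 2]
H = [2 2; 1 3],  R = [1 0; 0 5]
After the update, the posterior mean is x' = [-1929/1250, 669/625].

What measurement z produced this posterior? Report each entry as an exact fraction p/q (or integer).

z = [-1, 2]

x̄ = F·x = [-1, 1]
P̄ = F·P·Fᵀ + Q = [32 9; 9 5]
S = H·P̄·Hᵀ + R = [221 166; 166 136]
K = P̄·Hᵀ·S⁻¹ = [679/1250 -573/2500; -44/625 164/625]
x' − x̄ = [-679/1250, 44/625] = K·y
y = (KᵀK)⁻¹·Kᵀ·(x' − x̄) = [-1, 0]
z = y + H·x̄ = [-1, 0] + [0, 2] = [-1, 2]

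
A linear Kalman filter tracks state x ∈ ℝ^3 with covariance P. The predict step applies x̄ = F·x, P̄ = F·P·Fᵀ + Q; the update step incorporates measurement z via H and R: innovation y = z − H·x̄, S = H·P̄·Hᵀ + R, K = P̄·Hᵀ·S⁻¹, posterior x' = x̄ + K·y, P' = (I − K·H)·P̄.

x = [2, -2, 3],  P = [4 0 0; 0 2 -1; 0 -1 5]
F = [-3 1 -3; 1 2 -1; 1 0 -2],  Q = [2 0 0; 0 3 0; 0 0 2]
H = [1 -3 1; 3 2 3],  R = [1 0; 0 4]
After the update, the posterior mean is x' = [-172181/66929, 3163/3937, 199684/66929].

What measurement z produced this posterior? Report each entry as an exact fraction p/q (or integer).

x̄ = F·x = [-17, -5, -4]
P̄ = F·P·Fᵀ + Q = [91 14 20; 14 24 18; 20 18 26]
S = H·P̄·Hᵀ + R = [182 103; 103 1897]
K = P̄·Hᵀ·S⁻¹ = [18742/66929 11719/66929; -5336/19685 1784/19685; -33098/334645 32492/334645]
x' − x̄ = [965612/66929, 22848/3937, 467400/66929] = K·y
y = (KᵀK)⁻¹·Kᵀ·(x' − x̄) = [4, 76]
z = y + H·x̄ = [4, 76] + [-6, -73] = [-2, 3]

z = [-2, 3]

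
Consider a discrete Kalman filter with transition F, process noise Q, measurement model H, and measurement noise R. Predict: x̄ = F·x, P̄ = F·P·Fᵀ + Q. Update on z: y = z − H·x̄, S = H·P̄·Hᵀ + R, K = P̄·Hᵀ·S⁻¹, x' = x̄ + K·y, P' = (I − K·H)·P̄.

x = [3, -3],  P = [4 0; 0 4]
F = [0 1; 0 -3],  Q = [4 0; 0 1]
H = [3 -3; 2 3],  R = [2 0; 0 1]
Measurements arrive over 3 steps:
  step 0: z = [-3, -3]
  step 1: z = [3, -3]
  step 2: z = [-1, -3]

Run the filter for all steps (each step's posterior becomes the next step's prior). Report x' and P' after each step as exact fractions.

step 0: x' = [-2753/2351, -2094/11755], P' = [824/7053 -32/2351; -32/2351 886/11755]
step 1: x' = [-69354/6436699, -6011379/6436699], P' = [2250466/19310097 -81574/6436699; -81574/6436699 465364/6436699]
step 2: x' = [-2832242725/3468054097, -1123120746/3468054097], P' = [1212486448/10404162291 -43895992/3468054097; -43895992/3468054097 250553146/3468054097]

step 0: x̄ = F·x = [-3, 9]
step 0: P̄ = F·P·Fᵀ + Q = [8 -12; -12 37]
step 0: y = z − H·x̄ = [33, -24]
step 0: S = H·P̄·Hᵀ + R = [623 -321; -321 222]
step 0: K = P̄·Hᵀ·S⁻¹ = [460/2351 1360/7053; -1569/11755 2338/11755]
step 0: x' = x̄ + K·y = [-2753/2351, -2094/11755]
step 0: P' = (I − K·H)·P̄ = [824/7053 -32/2351; -32/2351 886/11755]
step 1: x̄ = F·x = [-2094/11755, 6282/11755]
step 1: P̄ = F·P·Fᵀ + Q = [47906/11755 -2658/11755; -2658/11755 19729/11755]
step 1: y = z − H·x̄ = [60393/11755, -49923/11755]
step 1: S = H·P̄·Hᵀ + R = [680069/11755 101901/11755; 101901/11755 349044/11755]
step 1: K = P̄·Hᵀ·S⁻¹ = [1247594/6436699 3766766/19310097; -820407/6436699 1232944/6436699]
step 1: x' = x̄ + K·y = [-69354/6436699, -6011379/6436699]
step 1: P' = (I − K·H)·P̄ = [2250466/19310097 -81574/6436699; -81574/6436699 465364/6436699]
step 2: x̄ = F·x = [-6011379/6436699, 18034137/6436699]
step 2: P̄ = F·P·Fᵀ + Q = [26212160/6436699 -1396092/6436699; -1396092/6436699 10624975/6436699]
step 2: y = z − H·x̄ = [65699849/6436699, -61389750/6436699]
step 2: S = H·P̄·Hᵀ + R = [369537269/6436699 57459909/6436699; 57459909/6436699 190157010/6436699]
step 2: K = P̄·Hᵀ·S⁻¹ = [672087212/3468054097 2029908968/10404162291; -441673707/3468054097 663867454/3468054097]
step 2: x' = x̄ + K·y = [-2832242725/3468054097, -1123120746/3468054097]
step 2: P' = (I − K·H)·P̄ = [1212486448/10404162291 -43895992/3468054097; -43895992/3468054097 250553146/3468054097]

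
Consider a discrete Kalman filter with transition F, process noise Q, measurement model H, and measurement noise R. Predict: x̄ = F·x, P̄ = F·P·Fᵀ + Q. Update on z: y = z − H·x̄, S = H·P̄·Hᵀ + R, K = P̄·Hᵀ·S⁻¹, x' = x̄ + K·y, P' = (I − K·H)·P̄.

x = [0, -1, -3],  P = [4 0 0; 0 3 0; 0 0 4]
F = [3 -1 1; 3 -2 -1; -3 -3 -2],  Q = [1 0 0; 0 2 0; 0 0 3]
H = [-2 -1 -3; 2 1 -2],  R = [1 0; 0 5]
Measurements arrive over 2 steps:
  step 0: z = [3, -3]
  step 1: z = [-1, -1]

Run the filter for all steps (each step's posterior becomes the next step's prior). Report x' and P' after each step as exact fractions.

step 0: x' = [-1268131/627335, 131355/125467, 8969/627335], P' = [957569/627335 -300534/125467 -117831/627335; -300534/125467 680718/125467 -17750/125467; -117831/627335 -17750/125467 149954/627335]
step 1: x' = [-3013009697/4593085705, 29084522162/59710114165, 7507460498/11942022833], P' = [198498424/353314285 -2556993479/4593085705 -137357698/918617141; -2556993479/4593085705 110990787019/59710114165 -2279155656/11942022833; -137357698/918617141 -2279155656/11942022833 2730535388/11942022833]

step 0: x̄ = F·x = [-2, 5, 9]
step 0: P̄ = F·P·Fᵀ + Q = [44 38 -35; 38 54 -10; -35 -10 82]
step 0: y = z − H·x̄ = [31, 14]
step 0: S = H·P̄·Hᵀ + R = [641 190; 190 1035]
step 0: K = P̄·Hᵀ·S⁻¹ = [-11795/125467 129626/627335; -26400/125467 23030/125467; -25090/125467 -124864/627335]
step 0: x' = x̄ + K·y = [-1268131/627335, 131355/125467, 8969/627335]
step 0: P' = (I − K·H)·P̄ = [957569/627335 -300534/125467 -117831/627335; -300534/125467 680718/125467 -17750/125467; -117831/627335 -17750/125467 149954/627335]
step 1: x̄ = F·x = [-4452199/627335, -5126912/627335, 363226/125467]
step 1: P̄ = F·P·Fᵀ + Q = [21285534/627335 28888127/627335 2291598/125467; 28888127/627335 42021131/627335 3268716/125467; 2291598/125467 3268716/125467 2441044/125467]
step 1: y = z − H·x̄ = [-1842051/125467, 3407247/125467]
step 1: S = H·P̄·Hᵀ + R = [117749490/125467 -41748803/125467; -41748803/125467 27527018/125467]
step 1: K = P̄·Hᵀ·S⁻¹ = [-108720015/918617141 159101701/918617141; -2064324345/11942022833 2692020525/11942022833; -2341150360/11942022833 -2262305316/11942022833]
step 1: x' = x̄ + K·y = [-3013009697/4593085705, 29084522162/59710114165, 7507460498/11942022833]
step 1: P' = (I − K·H)·P̄ = [198498424/353314285 -2556993479/4593085705 -137357698/918617141; -2556993479/4593085705 110990787019/59710114165 -2279155656/11942022833; -137357698/918617141 -2279155656/11942022833 2730535388/11942022833]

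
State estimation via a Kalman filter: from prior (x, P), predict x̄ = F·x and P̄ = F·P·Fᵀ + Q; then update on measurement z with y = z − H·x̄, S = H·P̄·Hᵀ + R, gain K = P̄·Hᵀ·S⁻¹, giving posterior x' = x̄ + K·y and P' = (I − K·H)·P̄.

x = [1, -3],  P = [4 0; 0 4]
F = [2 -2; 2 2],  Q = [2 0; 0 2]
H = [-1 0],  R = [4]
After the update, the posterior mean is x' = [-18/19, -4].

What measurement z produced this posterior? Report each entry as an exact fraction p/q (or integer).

z = [2]

x̄ = F·x = [8, -4]
P̄ = F·P·Fᵀ + Q = [34 0; 0 34]
S = H·P̄·Hᵀ + R = [38]
K = P̄·Hᵀ·S⁻¹ = [-17/19; 0]
x' − x̄ = [-170/19, 0] = K·y
y = (KᵀK)⁻¹·Kᵀ·(x' − x̄) = [10]
z = y + H·x̄ = [10] + [-8] = [2]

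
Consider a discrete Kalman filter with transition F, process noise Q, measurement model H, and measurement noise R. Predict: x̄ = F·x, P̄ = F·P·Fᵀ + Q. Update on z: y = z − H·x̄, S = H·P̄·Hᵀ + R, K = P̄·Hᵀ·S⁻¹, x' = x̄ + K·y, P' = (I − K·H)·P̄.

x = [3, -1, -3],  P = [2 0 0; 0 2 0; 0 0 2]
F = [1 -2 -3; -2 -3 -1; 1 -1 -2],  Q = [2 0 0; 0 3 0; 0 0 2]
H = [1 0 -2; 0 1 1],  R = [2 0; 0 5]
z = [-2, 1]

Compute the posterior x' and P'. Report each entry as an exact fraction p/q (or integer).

x̄ = F·x = [14, 0, 10]
P̄ = F·P·Fᵀ + Q = [30 14 18; 14 31 6; 18 6 14]
y = z − H·x̄ = [4, -9]
S = H·P̄·Hᵀ + R = [16 -8; -8 62]
K = P̄·Hᵀ·S⁻¹ = [-1/8 1/2; 105/232 19/29; -115/232 15/58]
x' = x̄ + K·y = [9, -237/58, 165/29]
P' = (I − K·H)·P̄ = [53/4 -17/4 27/4; -17/4 679/116 -299/116; 27/4 -299/116 449/116]

x' = [9, -237/58, 165/29]
P' = [53/4 -17/4 27/4; -17/4 679/116 -299/116; 27/4 -299/116 449/116]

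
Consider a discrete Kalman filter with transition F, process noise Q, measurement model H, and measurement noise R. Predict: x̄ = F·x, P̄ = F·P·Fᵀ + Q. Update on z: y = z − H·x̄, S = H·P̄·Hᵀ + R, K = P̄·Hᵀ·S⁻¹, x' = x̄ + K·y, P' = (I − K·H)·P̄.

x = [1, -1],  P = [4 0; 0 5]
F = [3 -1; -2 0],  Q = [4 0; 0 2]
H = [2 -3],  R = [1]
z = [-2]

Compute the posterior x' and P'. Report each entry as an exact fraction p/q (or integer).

x̄ = F·x = [4, -2]
P̄ = F·P·Fᵀ + Q = [45 -24; -24 18]
y = z − H·x̄ = [-16]
S = H·P̄·Hᵀ + R = [631]
K = P̄·Hᵀ·S⁻¹ = [162/631; -102/631]
x' = x̄ + K·y = [-68/631, 370/631]
P' = (I − K·H)·P̄ = [2151/631 1380/631; 1380/631 954/631]

x' = [-68/631, 370/631]
P' = [2151/631 1380/631; 1380/631 954/631]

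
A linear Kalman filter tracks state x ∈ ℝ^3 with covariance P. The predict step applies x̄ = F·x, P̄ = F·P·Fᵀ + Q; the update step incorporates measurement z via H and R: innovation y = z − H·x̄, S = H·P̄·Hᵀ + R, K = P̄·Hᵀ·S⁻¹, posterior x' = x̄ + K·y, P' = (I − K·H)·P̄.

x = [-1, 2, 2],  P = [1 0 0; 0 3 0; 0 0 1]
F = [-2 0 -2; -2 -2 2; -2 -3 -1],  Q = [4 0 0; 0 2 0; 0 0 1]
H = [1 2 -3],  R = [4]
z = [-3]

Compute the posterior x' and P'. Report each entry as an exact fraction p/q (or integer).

x̄ = F·x = [-2, 2, -6]
P̄ = F·P·Fᵀ + Q = [12 0 6; 0 22 20; 6 20 33]
y = z − H·x̄ = [-23]
S = H·P̄·Hᵀ + R = [125]
K = P̄·Hᵀ·S⁻¹ = [-6/125; -16/125; -53/125]
x' = x̄ + K·y = [-112/125, 618/125, 469/125]
P' = (I − K·H)·P̄ = [1464/125 -96/125 432/125; -96/125 2494/125 1652/125; 432/125 1652/125 1316/125]

x' = [-112/125, 618/125, 469/125]
P' = [1464/125 -96/125 432/125; -96/125 2494/125 1652/125; 432/125 1652/125 1316/125]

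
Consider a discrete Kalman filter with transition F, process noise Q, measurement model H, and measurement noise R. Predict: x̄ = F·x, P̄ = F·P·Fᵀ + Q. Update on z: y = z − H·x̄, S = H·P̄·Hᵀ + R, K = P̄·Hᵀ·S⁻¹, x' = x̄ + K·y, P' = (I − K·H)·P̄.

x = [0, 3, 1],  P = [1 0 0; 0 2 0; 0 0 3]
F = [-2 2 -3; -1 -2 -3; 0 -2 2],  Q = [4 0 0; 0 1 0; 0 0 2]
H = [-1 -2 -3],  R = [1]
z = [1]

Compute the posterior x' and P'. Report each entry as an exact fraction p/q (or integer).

x' = [388/99, -46/99, -136/99]
P' = [8465/198 3703/198 -2644/99; 3703/198 3101/198 -1640/99; -2644/99 -1640/99 1978/99]

x̄ = F·x = [3, -9, -4]
P̄ = F·P·Fᵀ + Q = [43 21 -26; 21 37 -10; -26 -10 22]
y = z − H·x̄ = [-26]
S = H·P̄·Hᵀ + R = [198]
K = P̄·Hᵀ·S⁻¹ = [-7/198; -65/198; -10/99]
x' = x̄ + K·y = [388/99, -46/99, -136/99]
P' = (I − K·H)·P̄ = [8465/198 3703/198 -2644/99; 3703/198 3101/198 -1640/99; -2644/99 -1640/99 1978/99]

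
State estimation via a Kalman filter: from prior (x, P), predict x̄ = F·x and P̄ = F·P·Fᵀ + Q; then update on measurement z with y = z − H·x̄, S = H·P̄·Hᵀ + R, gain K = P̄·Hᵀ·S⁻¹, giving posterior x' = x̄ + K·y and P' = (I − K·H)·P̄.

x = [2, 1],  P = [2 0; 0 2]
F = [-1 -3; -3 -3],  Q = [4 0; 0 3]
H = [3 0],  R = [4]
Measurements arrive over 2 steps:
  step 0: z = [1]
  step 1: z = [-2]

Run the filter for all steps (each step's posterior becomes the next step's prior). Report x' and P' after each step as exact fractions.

step 0: x' = [13/55, -207/55], P' = [24/55 24/55; 24/55 849/55]
step 1: x' = [-45742/72481, -77052/72481], P' = [32116/72481 32004/72481; 32004/72481 665643/72481]

step 0: x̄ = F·x = [-5, -9]
step 0: P̄ = F·P·Fᵀ + Q = [24 24; 24 39]
step 0: y = z − H·x̄ = [16]
step 0: S = H·P̄·Hᵀ + R = [220]
step 0: K = P̄·Hᵀ·S⁻¹ = [18/55; 18/55]
step 0: x' = x̄ + K·y = [13/55, -207/55]
step 0: P' = (I − K·H)·P̄ = [24/55 24/55; 24/55 849/55]
step 1: x̄ = F·x = [608/55, 582/55]
step 1: P̄ = F·P·Fᵀ + Q = [8029/55 8001/55; 8001/55 8454/55]
step 1: y = z − H·x̄ = [-1934/55]
step 1: S = H·P̄·Hᵀ + R = [72481/55]
step 1: K = P̄·Hᵀ·S⁻¹ = [24087/72481; 24003/72481]
step 1: x' = x̄ + K·y = [-45742/72481, -77052/72481]
step 1: P' = (I − K·H)·P̄ = [32116/72481 32004/72481; 32004/72481 665643/72481]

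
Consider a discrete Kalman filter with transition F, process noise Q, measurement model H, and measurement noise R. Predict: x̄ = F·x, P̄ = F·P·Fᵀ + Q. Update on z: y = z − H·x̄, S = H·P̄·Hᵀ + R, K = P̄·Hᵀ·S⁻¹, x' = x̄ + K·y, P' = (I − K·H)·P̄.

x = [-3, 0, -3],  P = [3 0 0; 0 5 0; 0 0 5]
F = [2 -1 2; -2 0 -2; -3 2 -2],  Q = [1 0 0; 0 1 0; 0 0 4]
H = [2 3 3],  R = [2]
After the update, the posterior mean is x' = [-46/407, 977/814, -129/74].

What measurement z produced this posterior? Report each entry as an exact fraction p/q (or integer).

x̄ = F·x = [-12, 12, 15]
P̄ = F·P·Fᵀ + Q = [38 -32 -48; -32 33 38; -48 38 71]
S = H·P̄·Hᵀ + R = [814]
K = P̄·Hᵀ·S⁻¹ = [-82/407; 149/814; 21/74]
x' − x̄ = [4838/407, -8791/814, -1239/74] = K·y
y = (KᵀK)⁻¹·Kᵀ·(x' − x̄) = [-59]
z = y + H·x̄ = [-59] + [57] = [-2]

z = [-2]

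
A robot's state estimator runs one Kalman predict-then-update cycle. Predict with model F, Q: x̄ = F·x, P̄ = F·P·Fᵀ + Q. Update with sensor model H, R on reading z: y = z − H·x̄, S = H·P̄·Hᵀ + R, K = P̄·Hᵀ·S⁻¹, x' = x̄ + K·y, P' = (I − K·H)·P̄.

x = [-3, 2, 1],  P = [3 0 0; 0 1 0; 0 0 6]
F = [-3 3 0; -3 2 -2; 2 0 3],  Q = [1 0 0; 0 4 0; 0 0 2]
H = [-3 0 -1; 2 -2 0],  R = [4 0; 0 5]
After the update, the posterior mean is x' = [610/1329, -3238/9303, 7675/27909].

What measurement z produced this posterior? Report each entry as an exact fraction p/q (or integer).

x̄ = F·x = [15, 11, -3]
P̄ = F·P·Fᵀ + Q = [37 33 -18; 33 59 -54; -18 -54 68]
S = H·P̄·Hᵀ + R = [297 -96; -96 125]
K = P̄·Hᵀ·S⁻¹ = [-517/1329 -104/443; -3539/9303 -2196/3101; 5162/27909 6680/9303]
x' − x̄ = [-19325/1329, -105571/9303, 91402/27909] = K·y
y = (KᵀK)⁻¹·Kᵀ·(x' − x̄) = [41, -6]
z = y + H·x̄ = [41, -6] + [-42, 8] = [-1, 2]

z = [-1, 2]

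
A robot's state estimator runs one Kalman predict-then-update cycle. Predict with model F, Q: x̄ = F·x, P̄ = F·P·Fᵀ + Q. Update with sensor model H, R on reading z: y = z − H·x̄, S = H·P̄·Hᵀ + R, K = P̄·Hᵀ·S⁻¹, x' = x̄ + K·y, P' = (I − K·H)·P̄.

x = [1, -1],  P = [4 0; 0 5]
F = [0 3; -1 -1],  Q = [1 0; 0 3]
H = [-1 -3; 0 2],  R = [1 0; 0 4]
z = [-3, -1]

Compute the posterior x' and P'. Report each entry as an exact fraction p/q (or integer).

x' = [627/202, -87/808]
P' = [829/101 -249/101; -249/101 339/404]

x̄ = F·x = [-3, 0]
P̄ = F·P·Fᵀ + Q = [46 -15; -15 12]
y = z − H·x̄ = [-6, -1]
S = H·P̄·Hᵀ + R = [65 -42; -42 52]
K = P̄·Hᵀ·S⁻¹ = [-82/101 -249/202; -21/404 339/808]
x' = x̄ + K·y = [627/202, -87/808]
P' = (I − K·H)·P̄ = [829/101 -249/101; -249/101 339/404]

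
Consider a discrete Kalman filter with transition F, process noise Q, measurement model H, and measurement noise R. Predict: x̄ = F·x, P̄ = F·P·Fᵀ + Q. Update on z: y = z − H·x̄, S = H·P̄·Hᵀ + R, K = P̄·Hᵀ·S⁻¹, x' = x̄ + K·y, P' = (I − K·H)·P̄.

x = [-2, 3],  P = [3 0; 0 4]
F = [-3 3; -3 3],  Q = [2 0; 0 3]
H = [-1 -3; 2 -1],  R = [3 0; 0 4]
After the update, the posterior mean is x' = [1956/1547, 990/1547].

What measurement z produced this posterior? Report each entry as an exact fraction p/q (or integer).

x̄ = F·x = [15, 15]
P̄ = F·P·Fᵀ + Q = [65 63; 63 66]
S = H·P̄·Hᵀ + R = [1040 -247; -247 78]
K = P̄·Hᵀ·S⁻¹ = [-251/1547 534/1547; -426/1547 -159/1547]
x' − x̄ = [-21249/1547, -22215/1547] = K·y
y = (KᵀK)⁻¹·Kᵀ·(x' − x̄) = [57, -13]
z = y + H·x̄ = [57, -13] + [-60, 15] = [-3, 2]

z = [-3, 2]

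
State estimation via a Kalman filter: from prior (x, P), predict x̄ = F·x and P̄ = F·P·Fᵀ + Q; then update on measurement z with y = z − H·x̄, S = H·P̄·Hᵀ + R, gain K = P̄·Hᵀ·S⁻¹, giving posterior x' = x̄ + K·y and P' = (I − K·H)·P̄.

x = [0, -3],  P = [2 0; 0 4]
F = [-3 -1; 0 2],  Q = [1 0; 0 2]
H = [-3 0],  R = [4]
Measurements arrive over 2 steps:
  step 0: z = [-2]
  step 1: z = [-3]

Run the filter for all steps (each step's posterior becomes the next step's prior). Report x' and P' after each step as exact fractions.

step 0: x' = [150/211, -1098/211], P' = [92/211 -32/211; -32/211 3222/211]
step 1: x' = [39213/37465, -273384/37465], P' = [16276/37465 -25008/37465; -25008/37465 696074/37465]

step 0: x̄ = F·x = [3, -6]
step 0: P̄ = F·P·Fᵀ + Q = [23 -8; -8 18]
step 0: y = z − H·x̄ = [7]
step 0: S = H·P̄·Hᵀ + R = [211]
step 0: K = P̄·Hᵀ·S⁻¹ = [-69/211; 24/211]
step 0: x' = x̄ + K·y = [150/211, -1098/211]
step 0: P' = (I − K·H)·P̄ = [92/211 -32/211; -32/211 3222/211]
step 1: x̄ = F·x = [648/211, -2196/211]
step 1: P̄ = F·P·Fᵀ + Q = [4069/211 -6252/211; -6252/211 13310/211]
step 1: y = z − H·x̄ = [1311/211]
step 1: S = H·P̄·Hᵀ + R = [37465/211]
step 1: K = P̄·Hᵀ·S⁻¹ = [-12207/37465; 18756/37465]
step 1: x' = x̄ + K·y = [39213/37465, -273384/37465]
step 1: P' = (I − K·H)·P̄ = [16276/37465 -25008/37465; -25008/37465 696074/37465]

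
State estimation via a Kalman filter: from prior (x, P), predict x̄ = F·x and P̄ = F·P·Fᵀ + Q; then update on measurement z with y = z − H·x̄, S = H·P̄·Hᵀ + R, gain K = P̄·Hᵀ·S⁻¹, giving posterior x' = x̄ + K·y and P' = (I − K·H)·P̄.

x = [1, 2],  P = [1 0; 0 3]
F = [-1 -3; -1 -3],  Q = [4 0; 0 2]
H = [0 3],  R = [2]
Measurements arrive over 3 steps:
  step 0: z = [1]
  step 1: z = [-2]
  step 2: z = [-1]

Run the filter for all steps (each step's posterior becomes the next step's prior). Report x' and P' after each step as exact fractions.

step 0: x̄ = F·x = [-7, -7]
step 0: P̄ = F·P·Fᵀ + Q = [32 28; 28 30]
step 0: y = z − H·x̄ = [22]
step 0: S = H·P̄·Hᵀ + R = [272]
step 0: K = P̄·Hᵀ·S⁻¹ = [21/68; 45/136]
step 0: x' = x̄ + K·y = [-7/34, 19/68]
step 0: P' = (I − K·H)·P̄ = [103/17 7/34; 7/34 15/68]
step 1: x̄ = F·x = [-43/68, -43/68]
step 1: P̄ = F·P·Fᵀ + Q = [903/68 631/68; 631/68 767/68]
step 1: y = z − H·x̄ = [-7/68]
step 1: S = H·P̄·Hᵀ + R = [7039/68]
step 1: K = P̄·Hᵀ·S⁻¹ = [1893/7039; 2301/7039]
step 1: x' = x̄ + K·y = [-4646/7039, -4688/7039]
step 1: P' = (I − K·H)·P̄ = [40776/7039 1262/7039; 1262/7039 1534/7039]
step 2: x̄ = F·x = [18710/7039, 18710/7039]
step 2: P̄ = F·P·Fᵀ + Q = [90310/7039 62154/7039; 62154/7039 76232/7039]
step 2: y = z − H·x̄ = [-63169/7039]
step 2: S = H·P̄·Hᵀ + R = [700166/7039]
step 2: K = P̄·Hᵀ·S⁻¹ = [93231/350083; 114348/350083]
step 2: x' = x̄ + K·y = [93869/350083, -95638/350083]
step 2: P' = (I − K·H)·P̄ = [2021872/350083 62154/350083; 62154/350083 76232/350083]

step 0: x' = [-7/34, 19/68], P' = [103/17 7/34; 7/34 15/68]
step 1: x' = [-4646/7039, -4688/7039], P' = [40776/7039 1262/7039; 1262/7039 1534/7039]
step 2: x' = [93869/350083, -95638/350083], P' = [2021872/350083 62154/350083; 62154/350083 76232/350083]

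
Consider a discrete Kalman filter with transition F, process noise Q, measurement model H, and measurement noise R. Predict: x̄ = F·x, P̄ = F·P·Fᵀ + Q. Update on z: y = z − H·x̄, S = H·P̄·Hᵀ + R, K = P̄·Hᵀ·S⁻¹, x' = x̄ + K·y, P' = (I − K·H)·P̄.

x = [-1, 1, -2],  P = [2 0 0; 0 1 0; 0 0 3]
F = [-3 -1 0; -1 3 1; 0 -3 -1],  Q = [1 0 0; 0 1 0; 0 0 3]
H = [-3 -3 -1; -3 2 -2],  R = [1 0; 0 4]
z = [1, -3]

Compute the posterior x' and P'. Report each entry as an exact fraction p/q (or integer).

x' = [353/4312, -10963/17248, 12137/17248]
P' = [5165/7546 -7863/30184 -32811/30184; -7863/30184 26925/120736 35241/120736; -32811/30184 35241/120736 276405/120736]

x̄ = F·x = [2, 2, -1]
P̄ = F·P·Fᵀ + Q = [20 3 3; 3 15 -12; 3 -12 15]
y = z − H·x̄ = [12, -3]
S = H·P̄·Hᵀ + R = [331 108; 108 400]
K = P̄·Hᵀ·S⁻¹ = [-1395/7546 -3021/30184; -5415/30184 19431/120736; 2901/30184 -22149/120736]
x' = x̄ + K·y = [353/4312, -10963/17248, 12137/17248]
P' = (I − K·H)·P̄ = [5165/7546 -7863/30184 -32811/30184; -7863/30184 26925/120736 35241/120736; -32811/30184 35241/120736 276405/120736]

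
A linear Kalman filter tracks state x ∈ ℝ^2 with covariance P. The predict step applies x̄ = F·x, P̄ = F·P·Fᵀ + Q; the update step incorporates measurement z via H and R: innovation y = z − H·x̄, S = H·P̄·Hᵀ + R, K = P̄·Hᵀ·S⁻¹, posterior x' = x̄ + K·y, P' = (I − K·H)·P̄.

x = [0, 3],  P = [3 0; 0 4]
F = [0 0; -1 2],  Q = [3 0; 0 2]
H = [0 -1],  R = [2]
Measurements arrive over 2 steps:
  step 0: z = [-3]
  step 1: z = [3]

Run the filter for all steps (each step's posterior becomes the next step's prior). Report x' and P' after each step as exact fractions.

step 0: x̄ = F·x = [0, 6]
step 0: P̄ = F·P·Fᵀ + Q = [3 0; 0 21]
step 0: y = z − H·x̄ = [3]
step 0: S = H·P̄·Hᵀ + R = [23]
step 0: K = P̄·Hᵀ·S⁻¹ = [0; -21/23]
step 0: x' = x̄ + K·y = [0, 75/23]
step 0: P' = (I − K·H)·P̄ = [3 0; 0 42/23]
step 1: x̄ = F·x = [0, 150/23]
step 1: P̄ = F·P·Fᵀ + Q = [3 0; 0 283/23]
step 1: y = z − H·x̄ = [219/23]
step 1: S = H·P̄·Hᵀ + R = [329/23]
step 1: K = P̄·Hᵀ·S⁻¹ = [0; -283/329]
step 1: x' = x̄ + K·y = [0, -549/329]
step 1: P' = (I − K·H)·P̄ = [3 0; 0 566/329]

step 0: x' = [0, 75/23], P' = [3 0; 0 42/23]
step 1: x' = [0, -549/329], P' = [3 0; 0 566/329]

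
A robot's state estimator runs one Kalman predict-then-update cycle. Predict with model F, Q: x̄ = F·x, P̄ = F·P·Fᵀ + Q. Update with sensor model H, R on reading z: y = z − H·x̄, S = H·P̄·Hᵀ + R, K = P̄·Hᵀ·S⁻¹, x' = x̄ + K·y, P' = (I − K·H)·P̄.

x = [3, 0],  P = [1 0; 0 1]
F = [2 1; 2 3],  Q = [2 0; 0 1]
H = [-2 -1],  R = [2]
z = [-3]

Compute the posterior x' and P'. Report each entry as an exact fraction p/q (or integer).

x' = [13/8, 1/6]
P' = [7/8 -7/6; -7/6 28/9]

x̄ = F·x = [6, 6]
P̄ = F·P·Fᵀ + Q = [7 7; 7 14]
y = z − H·x̄ = [15]
S = H·P̄·Hᵀ + R = [72]
K = P̄·Hᵀ·S⁻¹ = [-7/24; -7/18]
x' = x̄ + K·y = [13/8, 1/6]
P' = (I − K·H)·P̄ = [7/8 -7/6; -7/6 28/9]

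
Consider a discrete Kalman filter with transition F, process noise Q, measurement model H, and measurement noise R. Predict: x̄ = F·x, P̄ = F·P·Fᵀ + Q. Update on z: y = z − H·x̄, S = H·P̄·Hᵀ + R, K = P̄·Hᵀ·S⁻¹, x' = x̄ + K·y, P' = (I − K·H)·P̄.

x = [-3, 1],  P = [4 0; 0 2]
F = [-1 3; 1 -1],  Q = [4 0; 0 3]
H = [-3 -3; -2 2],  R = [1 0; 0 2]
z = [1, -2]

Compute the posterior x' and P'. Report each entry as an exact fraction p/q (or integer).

x̄ = F·x = [6, -4]
P̄ = F·P·Fᵀ + Q = [26 -10; -10 9]
y = z − H·x̄ = [7, 18]
S = H·P̄·Hᵀ + R = [136 102; 102 222]
K = P̄·Hᵀ·S⁻¹ = [-276/1649 -24/97; -535/3298 143/582]
x' = x̄ + K·y = [618/1649, -2351/3298]
P' = (I − K·H)·P̄ = [250/1649 -158/1649; -158/1649 1483/9894]

x' = [618/1649, -2351/3298]
P' = [250/1649 -158/1649; -158/1649 1483/9894]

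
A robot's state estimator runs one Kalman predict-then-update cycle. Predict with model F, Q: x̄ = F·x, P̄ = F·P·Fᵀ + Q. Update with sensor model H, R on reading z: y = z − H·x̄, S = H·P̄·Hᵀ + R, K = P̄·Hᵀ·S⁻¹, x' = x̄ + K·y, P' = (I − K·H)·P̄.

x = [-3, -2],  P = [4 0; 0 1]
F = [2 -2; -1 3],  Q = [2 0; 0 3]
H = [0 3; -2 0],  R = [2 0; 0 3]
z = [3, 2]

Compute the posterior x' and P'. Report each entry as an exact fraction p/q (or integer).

x̄ = F·x = [-2, -3]
P̄ = F·P·Fᵀ + Q = [22 -14; -14 16]
y = z − H·x̄ = [12, -2]
S = H·P̄·Hᵀ + R = [146 84; 84 91]
K = P̄·Hᵀ·S⁻¹ = [-9/445 -1448/3115; 144/445 4/445]
x' = x̄ + K·y = [-818/623, 77/89]
P' = (I − K·H)·P̄ = [2172/3115 -6/445; -6/445 96/445]

x' = [-818/623, 77/89]
P' = [2172/3115 -6/445; -6/445 96/445]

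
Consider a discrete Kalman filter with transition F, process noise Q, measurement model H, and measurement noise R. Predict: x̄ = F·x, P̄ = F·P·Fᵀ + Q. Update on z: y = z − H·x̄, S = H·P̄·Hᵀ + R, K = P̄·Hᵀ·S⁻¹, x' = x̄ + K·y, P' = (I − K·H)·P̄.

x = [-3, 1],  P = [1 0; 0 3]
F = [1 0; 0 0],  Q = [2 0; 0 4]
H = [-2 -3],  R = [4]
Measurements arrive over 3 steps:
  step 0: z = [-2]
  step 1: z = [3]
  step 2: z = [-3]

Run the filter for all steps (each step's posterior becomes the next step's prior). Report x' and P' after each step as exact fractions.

step 0: x' = [-27/13, 24/13], P' = [30/13 -18/13; -18/13 16/13]
step 1: x' = [-59/31, 15/62], P' = [280/93 -56/31; -56/31 46/31]
step 2: x' = [-1071/1396, 1899/1396], P' = [1165/349 -699/349; -699/349 559/349]

step 0: x̄ = F·x = [-3, 0]
step 0: P̄ = F·P·Fᵀ + Q = [3 0; 0 4]
step 0: y = z − H·x̄ = [-8]
step 0: S = H·P̄·Hᵀ + R = [52]
step 0: K = P̄·Hᵀ·S⁻¹ = [-3/26; -3/13]
step 0: x' = x̄ + K·y = [-27/13, 24/13]
step 0: P' = (I − K·H)·P̄ = [30/13 -18/13; -18/13 16/13]
step 1: x̄ = F·x = [-27/13, 0]
step 1: P̄ = F·P·Fᵀ + Q = [56/13 0; 0 4]
step 1: y = z − H·x̄ = [-15/13]
step 1: S = H·P̄·Hᵀ + R = [744/13]
step 1: K = P̄·Hᵀ·S⁻¹ = [-14/93; -13/62]
step 1: x' = x̄ + K·y = [-59/31, 15/62]
step 1: P' = (I − K·H)·P̄ = [280/93 -56/31; -56/31 46/31]
step 2: x̄ = F·x = [-59/31, 0]
step 2: P̄ = F·P·Fᵀ + Q = [466/93 0; 0 4]
step 2: y = z − H·x̄ = [-211/31]
step 2: S = H·P̄·Hᵀ + R = [5584/93]
step 2: K = P̄·Hᵀ·S⁻¹ = [-233/1396; -279/1396]
step 2: x' = x̄ + K·y = [-1071/1396, 1899/1396]
step 2: P' = (I − K·H)·P̄ = [1165/349 -699/349; -699/349 559/349]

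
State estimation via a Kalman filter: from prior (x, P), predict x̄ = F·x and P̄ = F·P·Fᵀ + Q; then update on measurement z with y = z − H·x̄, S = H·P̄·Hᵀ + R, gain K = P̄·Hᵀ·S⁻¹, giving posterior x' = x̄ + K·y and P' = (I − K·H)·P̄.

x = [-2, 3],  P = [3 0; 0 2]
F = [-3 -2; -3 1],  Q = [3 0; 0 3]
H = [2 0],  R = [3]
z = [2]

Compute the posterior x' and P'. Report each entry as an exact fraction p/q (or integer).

x' = [152/155, 1487/155]
P' = [114/155 69/155; 69/155 2844/155]

x̄ = F·x = [0, 9]
P̄ = F·P·Fᵀ + Q = [38 23; 23 32]
y = z − H·x̄ = [2]
S = H·P̄·Hᵀ + R = [155]
K = P̄·Hᵀ·S⁻¹ = [76/155; 46/155]
x' = x̄ + K·y = [152/155, 1487/155]
P' = (I − K·H)·P̄ = [114/155 69/155; 69/155 2844/155]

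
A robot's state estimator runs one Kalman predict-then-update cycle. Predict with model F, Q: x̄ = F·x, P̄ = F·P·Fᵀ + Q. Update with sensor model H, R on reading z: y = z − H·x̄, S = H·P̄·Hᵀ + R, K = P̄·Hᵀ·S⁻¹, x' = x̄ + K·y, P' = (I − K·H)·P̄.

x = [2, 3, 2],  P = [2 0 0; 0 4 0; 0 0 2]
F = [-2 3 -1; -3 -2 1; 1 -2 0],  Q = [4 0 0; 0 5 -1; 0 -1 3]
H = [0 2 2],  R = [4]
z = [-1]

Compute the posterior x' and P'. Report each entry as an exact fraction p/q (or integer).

x̄ = F·x = [3, -10, -4]
P̄ = F·P·Fᵀ + Q = [50 -14 -28; -14 41 9; -28 9 21]
y = z − H·x̄ = [27]
S = H·P̄·Hᵀ + R = [324]
K = P̄·Hᵀ·S⁻¹ = [-7/27; 25/81; 5/27]
x' = x̄ + K·y = [-4, -5/3, 1]
P' = (I − K·H)·P̄ = [254/9 322/27 -112/9; 322/27 821/81 -257/27; -112/9 -257/27 89/9]

x' = [-4, -5/3, 1]
P' = [254/9 322/27 -112/9; 322/27 821/81 -257/27; -112/9 -257/27 89/9]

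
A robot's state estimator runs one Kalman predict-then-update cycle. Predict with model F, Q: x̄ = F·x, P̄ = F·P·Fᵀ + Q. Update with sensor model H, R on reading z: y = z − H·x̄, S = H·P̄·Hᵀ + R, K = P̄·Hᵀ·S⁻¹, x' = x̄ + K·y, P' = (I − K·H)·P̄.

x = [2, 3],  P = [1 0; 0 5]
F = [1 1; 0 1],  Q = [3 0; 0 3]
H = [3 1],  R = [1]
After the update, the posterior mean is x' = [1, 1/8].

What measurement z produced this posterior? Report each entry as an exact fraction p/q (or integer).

z = [3]

x̄ = F·x = [5, 3]
P̄ = F·P·Fᵀ + Q = [9 5; 5 8]
S = H·P̄·Hᵀ + R = [120]
K = P̄·Hᵀ·S⁻¹ = [4/15; 23/120]
x' − x̄ = [-4, -23/8] = K·y
y = (KᵀK)⁻¹·Kᵀ·(x' − x̄) = [-15]
z = y + H·x̄ = [-15] + [18] = [3]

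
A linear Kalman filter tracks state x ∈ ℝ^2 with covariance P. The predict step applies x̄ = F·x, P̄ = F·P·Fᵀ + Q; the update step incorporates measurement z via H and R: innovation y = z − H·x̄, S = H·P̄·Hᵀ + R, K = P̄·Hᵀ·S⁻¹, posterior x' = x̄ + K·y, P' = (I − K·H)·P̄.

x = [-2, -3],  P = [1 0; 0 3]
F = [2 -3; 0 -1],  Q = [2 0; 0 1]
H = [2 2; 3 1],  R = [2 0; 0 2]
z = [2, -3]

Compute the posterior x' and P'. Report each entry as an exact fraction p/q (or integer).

x' = [-275/197, 388/197]
P' = [321/985 -339/985; -339/985 671/985]

x̄ = F·x = [5, 3]
P̄ = F·P·Fᵀ + Q = [33 9; 9 4]
y = z − H·x̄ = [-14, -21]
S = H·P̄·Hᵀ + R = [222 278; 278 357]
K = P̄·Hᵀ·S⁻¹ = [-18/985 312/985; 332/985 -173/985]
x' = x̄ + K·y = [-275/197, 388/197]
P' = (I − K·H)·P̄ = [321/985 -339/985; -339/985 671/985]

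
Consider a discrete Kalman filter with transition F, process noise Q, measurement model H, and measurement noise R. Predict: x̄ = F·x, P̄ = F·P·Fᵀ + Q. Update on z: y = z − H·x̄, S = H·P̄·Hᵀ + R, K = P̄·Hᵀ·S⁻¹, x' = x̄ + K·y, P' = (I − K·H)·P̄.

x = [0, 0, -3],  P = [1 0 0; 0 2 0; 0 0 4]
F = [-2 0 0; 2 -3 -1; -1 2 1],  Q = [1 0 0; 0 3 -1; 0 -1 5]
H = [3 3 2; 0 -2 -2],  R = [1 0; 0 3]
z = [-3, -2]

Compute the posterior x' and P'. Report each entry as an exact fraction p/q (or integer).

x' = [-4134/2081, 3729/2081, -2353/2081]
P' = [4382/2081 -10537/2081 9457/2081; -10537/2081 30878/2081 -30230/2081; 9457/2081 -30230/2081 30911/2081]

x̄ = F·x = [0, 3, -3]
P̄ = F·P·Fᵀ + Q = [5 -4 2; -4 29 -19; 2 -19 18]
y = z − H·x̄ = [-6, -2]
S = H·P̄·Hᵀ + R = [103 -44; -44 39]
K = P̄·Hᵀ·S⁻¹ = [449/2081 720/2081; 563/2081 -432/2081; -497/2081 -454/2081]
x' = x̄ + K·y = [-4134/2081, 3729/2081, -2353/2081]
P' = (I − K·H)·P̄ = [4382/2081 -10537/2081 9457/2081; -10537/2081 30878/2081 -30230/2081; 9457/2081 -30230/2081 30911/2081]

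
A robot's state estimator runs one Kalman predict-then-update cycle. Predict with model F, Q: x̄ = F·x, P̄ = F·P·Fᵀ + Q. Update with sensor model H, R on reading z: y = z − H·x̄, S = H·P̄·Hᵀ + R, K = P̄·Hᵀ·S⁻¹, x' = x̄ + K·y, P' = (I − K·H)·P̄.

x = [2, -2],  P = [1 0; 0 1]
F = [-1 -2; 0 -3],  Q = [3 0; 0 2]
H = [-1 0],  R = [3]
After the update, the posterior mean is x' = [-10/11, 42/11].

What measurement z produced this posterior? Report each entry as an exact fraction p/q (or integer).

x̄ = F·x = [2, 6]
P̄ = F·P·Fᵀ + Q = [8 6; 6 11]
S = H·P̄·Hᵀ + R = [11]
K = P̄·Hᵀ·S⁻¹ = [-8/11; -6/11]
x' − x̄ = [-32/11, -24/11] = K·y
y = (KᵀK)⁻¹·Kᵀ·(x' − x̄) = [4]
z = y + H·x̄ = [4] + [-2] = [2]

z = [2]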